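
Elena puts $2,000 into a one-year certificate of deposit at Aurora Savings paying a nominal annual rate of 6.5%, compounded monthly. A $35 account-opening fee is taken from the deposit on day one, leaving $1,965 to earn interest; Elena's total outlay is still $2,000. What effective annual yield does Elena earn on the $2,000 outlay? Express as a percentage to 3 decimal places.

4.830%

Value after one year: 1,965 × (1 + 0.065/12)^12 = 1,965 × 1.066972 = $2,096.60.
Effective yield on the $2,000 outlay: 2,096.60 / 2,000 − 1 = 0.048300 = 4.830%.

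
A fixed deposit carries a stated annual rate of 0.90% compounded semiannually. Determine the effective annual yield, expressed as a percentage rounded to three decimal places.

0.902%

EAR = (1 + 0.0090/2)^2 − 1.
= (1 + 0.004500)^2 − 1 = 1.009020 − 1 = 0.902%.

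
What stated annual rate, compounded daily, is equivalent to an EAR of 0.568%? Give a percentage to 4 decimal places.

(1 + r/365)^365 − 1 = 0.00568, so 1 + r/365 = 1.00568^(1/365).
r/365 = 0.000016, so r = 0.005664 = 0.5664%.

0.5664%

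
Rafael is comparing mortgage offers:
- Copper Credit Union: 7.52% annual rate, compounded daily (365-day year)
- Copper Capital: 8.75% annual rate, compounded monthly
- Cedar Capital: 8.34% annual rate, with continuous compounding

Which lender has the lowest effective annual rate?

Copper Credit Union

Copper Credit Union: (1 + 0.0752/365)^365 − 1 = 7.809%
Copper Capital: (1 + 0.0875/12)^12 − 1 = 9.110%
Cedar Capital: e^0.0834 − 1 = 8.698%
The lowest effective annual rate is Copper Credit Union at 7.809%.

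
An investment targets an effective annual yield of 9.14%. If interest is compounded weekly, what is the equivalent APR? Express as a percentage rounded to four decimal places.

(1 + r/52)^52 − 1 = 0.0914, so 1 + r/52 = 1.0914^(1/52).
r/52 = 0.001683, so r = 0.087535 = 8.7535%.

8.7535%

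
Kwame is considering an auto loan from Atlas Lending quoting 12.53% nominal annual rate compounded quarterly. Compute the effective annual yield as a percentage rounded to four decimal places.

EAR = (1 + 0.1253/4)^4 − 1.
= 1.131311 − 1 = 13.1311%.

13.1311%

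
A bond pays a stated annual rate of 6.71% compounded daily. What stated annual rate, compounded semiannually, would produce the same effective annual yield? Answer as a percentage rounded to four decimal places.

6.8232%

EAR = (1 + 0.0671/365)^365 − 1 = 0.069396.
Solve (1 + r/2)^2 = 1.069396: r/2 = 1.069396^(1/2) − 1 = 0.034116, so r = 0.068232 = 6.8232%.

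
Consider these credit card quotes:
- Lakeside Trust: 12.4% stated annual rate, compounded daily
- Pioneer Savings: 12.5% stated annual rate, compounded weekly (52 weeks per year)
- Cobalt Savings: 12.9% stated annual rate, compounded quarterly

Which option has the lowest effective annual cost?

Lakeside Trust

Lakeside Trust: (1 + 0.124/365)^365 − 1 = 13.199%
Pioneer Savings: (1 + 0.125/52)^52 − 1 = 13.298%
Cobalt Savings: (1 + 0.129/4)^4 − 1 = 13.538%
The lowest effective annual rate is Lakeside Trust at 13.199%.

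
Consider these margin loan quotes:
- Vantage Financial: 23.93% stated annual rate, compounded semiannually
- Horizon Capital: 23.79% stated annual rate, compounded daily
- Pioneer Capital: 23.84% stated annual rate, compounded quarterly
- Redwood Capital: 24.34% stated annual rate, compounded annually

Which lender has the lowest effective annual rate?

Redwood Capital

Vantage Financial: (1 + 0.2393/2)^2 − 1 = 25.362%
Horizon Capital: (1 + 0.2379/365)^365 − 1 = 26.848%
Pioneer Capital: (1 + 0.2384/4)^4 − 1 = 26.057%
Redwood Capital: compounded annually, EAR = 24.340%
The lowest effective annual rate is Redwood Capital at 24.340%.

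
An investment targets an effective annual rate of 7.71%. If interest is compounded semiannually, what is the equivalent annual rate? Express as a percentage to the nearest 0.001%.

(1 + r/2)^2 − 1 = 0.0771, so 1 + r/2 = 1.0771^(1/2).
r/2 = 0.037834, so r = 0.075669 = 7.567%.

7.567%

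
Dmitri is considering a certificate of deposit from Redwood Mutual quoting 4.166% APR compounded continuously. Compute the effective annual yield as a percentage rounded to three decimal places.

4.254%

With continuous compounding, EAR = e^0.04166 − 1.
e^0.04166 = 1.042540, so EAR = 0.042540 = 4.254%.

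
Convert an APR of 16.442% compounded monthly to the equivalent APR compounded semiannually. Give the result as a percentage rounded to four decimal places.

EAR = (1 + 0.16442/12)^12 − 1 = 0.177394.
Solve (1 + r/2)^2 = 1.177394: r/2 = 1.177394^(1/2) − 1 = 0.085078, so r = 0.170156 = 17.0156%.

17.0156%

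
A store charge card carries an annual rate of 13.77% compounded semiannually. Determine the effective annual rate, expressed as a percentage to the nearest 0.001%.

14.244%

EAR = (1 + 0.1377/2)^2 − 1.
= 1.142440 − 1 = 14.244%.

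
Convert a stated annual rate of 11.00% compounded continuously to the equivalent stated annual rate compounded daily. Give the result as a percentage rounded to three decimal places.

11.002%

EAR under continuous compounding: e^0.1100 − 1 = 0.116278.
Solve (1 + r/365)^365 = 1.116278: r/365 = 1.116278^(1/365) − 1 = 0.000301, so r = 0.110017 = 11.002%.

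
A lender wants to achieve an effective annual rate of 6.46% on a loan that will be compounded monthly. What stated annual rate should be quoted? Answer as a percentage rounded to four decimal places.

6.2763%

(1 + r/12)^12 − 1 = 0.0646, so 1 + r/12 = 1.0646^(1/12).
r/12 = 0.005230, so r = 0.062763 = 6.2763%.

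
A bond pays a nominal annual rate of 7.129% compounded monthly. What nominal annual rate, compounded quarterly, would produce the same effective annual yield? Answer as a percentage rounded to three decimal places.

7.171%

EAR = (1 + 0.07129/12)^12 − 1 = 0.073666.
Solve (1 + r/4)^4 = 1.073666: r/4 = 1.073666^(1/4) − 1 = 0.017929, so r = 0.071714 = 7.171%.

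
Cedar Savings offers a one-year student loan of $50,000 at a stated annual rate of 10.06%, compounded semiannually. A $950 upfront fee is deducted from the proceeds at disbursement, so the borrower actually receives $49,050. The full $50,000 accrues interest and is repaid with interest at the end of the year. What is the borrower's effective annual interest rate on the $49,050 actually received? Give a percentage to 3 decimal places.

12.450%

Amount owed after one year: 50,000 × (1 + 0.1006/2)^2 = 50,000 × 1.103130 = $55,156.50.
Effective rate on net proceeds: 55,156.50 / 49,050 − 1 = 0.124496 = 12.450%.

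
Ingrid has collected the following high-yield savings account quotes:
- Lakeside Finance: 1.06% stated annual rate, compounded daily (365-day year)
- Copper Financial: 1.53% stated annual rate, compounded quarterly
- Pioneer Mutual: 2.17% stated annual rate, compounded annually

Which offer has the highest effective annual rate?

Lakeside Finance: (1 + 0.0106/365)^365 − 1 = 1.066%
Copper Financial: (1 + 0.0153/4)^4 − 1 = 1.539%
Pioneer Mutual: compounded annually, EAR = 2.170%
The highest effective annual rate is Pioneer Mutual at 2.170%.

Pioneer Mutual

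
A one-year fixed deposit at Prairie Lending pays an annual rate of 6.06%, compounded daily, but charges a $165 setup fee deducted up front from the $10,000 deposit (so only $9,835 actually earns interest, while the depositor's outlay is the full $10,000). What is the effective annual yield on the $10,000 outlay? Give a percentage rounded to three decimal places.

Value after one year: 9,835 × (1 + 0.0606/365)^365 = 9,835 × 1.062468 = $10,449.38.
Effective yield on the $10,000 outlay: 10,449.38 / 10,000 − 1 = 0.044938 = 4.494%.

4.494%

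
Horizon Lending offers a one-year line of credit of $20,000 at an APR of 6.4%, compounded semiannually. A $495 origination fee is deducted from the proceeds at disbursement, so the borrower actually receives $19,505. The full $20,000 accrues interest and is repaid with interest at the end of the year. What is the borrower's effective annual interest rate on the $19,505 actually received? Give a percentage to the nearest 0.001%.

9.205%

Amount owed after one year: 20,000 × (1 + 0.064/2)^2 = 20,000 × 1.065024 = $21,300.48.
Effective rate on net proceeds: 21,300.48 / 19,505 − 1 = 0.092052 = 9.205%.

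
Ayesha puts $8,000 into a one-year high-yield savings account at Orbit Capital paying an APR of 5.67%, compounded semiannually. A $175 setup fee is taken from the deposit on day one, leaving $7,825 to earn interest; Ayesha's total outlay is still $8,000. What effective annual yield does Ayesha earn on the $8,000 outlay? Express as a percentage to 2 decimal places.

Value after one year: 7,825 × (1 + 0.0567/2)^2 = 7,825 × 1.057504 = $8,274.97.
Effective yield on the $8,000 outlay: 8,274.97 / 8,000 − 1 = 0.034371 = 3.44%.

3.44%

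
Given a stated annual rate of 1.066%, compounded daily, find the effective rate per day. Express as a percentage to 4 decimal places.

0.0029%

With a nominal annual rate compounded daily, the periodic rate is the nominal rate divided by 365.
i = 0.01066 / 365 = 0.0000292 = 0.0029%.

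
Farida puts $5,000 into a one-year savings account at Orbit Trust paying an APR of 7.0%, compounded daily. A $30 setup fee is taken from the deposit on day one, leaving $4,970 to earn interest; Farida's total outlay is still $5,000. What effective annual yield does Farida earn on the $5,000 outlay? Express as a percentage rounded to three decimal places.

Value after one year: 4,970 × (1 + 0.070/365)^365 = 4,970 × 1.072501 = $5,330.33.
Effective yield on the $5,000 outlay: 5,330.33 / 5,000 − 1 = 0.066066 = 6.607%.

6.607%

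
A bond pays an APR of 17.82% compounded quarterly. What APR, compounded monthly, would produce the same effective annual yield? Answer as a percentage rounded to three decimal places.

EAR = (1 + 0.1782/4)^4 − 1 = 0.190466.
Solve (1 + r/12)^12 = 1.190466: r/12 = 1.190466^(1/12) − 1 = 0.014635, so r = 0.175617 = 17.562%.

17.562%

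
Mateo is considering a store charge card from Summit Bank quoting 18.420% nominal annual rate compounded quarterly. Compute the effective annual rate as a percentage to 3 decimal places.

EAR = (1 + 0.18420/4)^4 − 1.
= (1 + 0.046050)^4 − 1 = 1.197319 − 1 = 19.732%.

19.732%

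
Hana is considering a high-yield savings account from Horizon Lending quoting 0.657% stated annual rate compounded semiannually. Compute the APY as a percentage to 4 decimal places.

EAR = (1 + 0.00657/2)^2 − 1.
= 1.006581 − 1 = 0.6581%.

0.6581%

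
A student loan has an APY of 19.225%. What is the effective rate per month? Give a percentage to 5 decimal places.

The per-month rate i satisfies (1 + i)^12 = 1 + 0.19225.
i = 1.19225^(1/12) − 1 = 0.0147614 = 1.47614%.

1.47614%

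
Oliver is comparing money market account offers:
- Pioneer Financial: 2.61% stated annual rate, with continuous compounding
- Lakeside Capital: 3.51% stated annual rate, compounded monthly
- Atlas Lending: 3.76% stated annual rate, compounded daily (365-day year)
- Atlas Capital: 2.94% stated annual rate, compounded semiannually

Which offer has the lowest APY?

Pioneer Financial

Pioneer Financial: e^0.0261 − 1 = 2.644%
Lakeside Capital: (1 + 0.0351/12)^12 − 1 = 3.567%
Atlas Lending: (1 + 0.0376/365)^365 − 1 = 3.831%
Atlas Capital: (1 + 0.0294/2)^2 − 1 = 2.962%
The lowest effective annual rate is Pioneer Financial at 2.644%.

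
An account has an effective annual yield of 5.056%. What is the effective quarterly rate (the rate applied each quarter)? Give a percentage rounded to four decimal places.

The per-quarter rate i satisfies (1 + i)^4 = 1 + 0.05056.
i = 1.05056^(1/4) − 1 = 0.0124072 = 1.2407%.

1.2407%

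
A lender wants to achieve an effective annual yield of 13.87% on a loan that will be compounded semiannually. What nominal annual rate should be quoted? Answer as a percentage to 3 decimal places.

13.420%

(1 + r/2)^2 − 1 = 0.1387, so 1 + r/2 = 1.1387^(1/2).
r/2 = 0.067099, so r = 0.134198 = 13.420%.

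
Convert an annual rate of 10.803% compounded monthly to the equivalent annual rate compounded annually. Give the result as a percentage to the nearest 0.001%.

EAR = (1 + 0.10803/12)^12 − 1 = 0.113543.
Compounded annually, the equivalent nominal rate is the EAR itself: 11.354%.

11.354%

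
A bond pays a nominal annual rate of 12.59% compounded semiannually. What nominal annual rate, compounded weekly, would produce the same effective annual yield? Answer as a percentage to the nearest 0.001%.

EAR = (1 + 0.1259/2)^2 − 1 = 0.129863.
Solve (1 + r/52)^52 = 1.129863: r/52 = 1.129863^(1/52) − 1 = 0.002351, so r = 0.122240 = 12.224%.

12.224%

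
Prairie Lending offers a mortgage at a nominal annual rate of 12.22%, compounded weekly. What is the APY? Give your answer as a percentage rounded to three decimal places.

12.982%

EAR = (1 + 0.1222/52)^52 − 1.
= (1 + 0.002350)^52 − 1 = 1.129818 − 1 = 12.982%.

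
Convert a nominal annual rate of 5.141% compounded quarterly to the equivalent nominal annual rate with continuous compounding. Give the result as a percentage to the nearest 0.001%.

5.108%

EAR = (1 + 0.05141/4)^4 − 1 = 0.052410.
Equivalent continuous rate: r = ln(1 + 0.052410) = 0.051082 = 5.108%.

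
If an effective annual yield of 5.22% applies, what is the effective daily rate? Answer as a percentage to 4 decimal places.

0.0139%

The per-day rate i satisfies (1 + i)^365 = 1 + 0.0522.
i = 1.0522^(1/365) − 1 = 0.0001394 = 0.0139%.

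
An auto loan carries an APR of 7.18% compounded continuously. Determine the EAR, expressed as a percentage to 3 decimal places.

7.444%

With continuous compounding, EAR = e^0.0718 − 1.
e^0.0718 = 1.074440, so EAR = 0.074440 = 7.444%.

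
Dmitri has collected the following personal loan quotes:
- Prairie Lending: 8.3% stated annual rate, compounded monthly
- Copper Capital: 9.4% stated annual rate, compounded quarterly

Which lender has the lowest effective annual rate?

Prairie Lending: (1 + 0.083/12)^12 − 1 = 8.623%
Copper Capital: (1 + 0.094/4)^4 − 1 = 9.737%
The lowest effective annual rate is Prairie Lending at 8.623%.

Prairie Lending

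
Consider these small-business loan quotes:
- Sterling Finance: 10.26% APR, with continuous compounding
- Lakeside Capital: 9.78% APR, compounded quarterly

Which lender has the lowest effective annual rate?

Lakeside Capital

Sterling Finance: e^0.1026 − 1 = 10.805%
Lakeside Capital: (1 + 0.0978/4)^4 − 1 = 10.145%
The lowest effective annual rate is Lakeside Capital at 10.145%.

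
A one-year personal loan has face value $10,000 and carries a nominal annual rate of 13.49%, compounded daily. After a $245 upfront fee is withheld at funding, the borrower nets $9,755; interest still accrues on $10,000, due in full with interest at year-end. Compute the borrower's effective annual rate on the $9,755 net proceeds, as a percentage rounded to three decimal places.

17.314%

Amount owed after one year: 10,000 × (1 + 0.1349/365)^365 = 10,000 × 1.144394 = $11,443.94.
Effective rate on net proceeds: 11,443.94 / 9,755 − 1 = 0.173136 = 17.314%.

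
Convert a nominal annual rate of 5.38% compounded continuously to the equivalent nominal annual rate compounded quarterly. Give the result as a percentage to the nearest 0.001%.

5.416%

EAR under continuous compounding: e^0.0538 − 1 = 0.055274.
Solve (1 + r/4)^4 = 1.055274: r/4 = 1.055274^(1/4) − 1 = 0.013541, so r = 0.054163 = 5.416%.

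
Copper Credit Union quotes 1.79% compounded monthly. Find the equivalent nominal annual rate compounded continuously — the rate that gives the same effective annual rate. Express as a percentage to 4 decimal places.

EAR = (1 + 0.0179/12)^12 − 1 = 0.018048.
Equivalent continuous rate: r = ln(1 + 0.018048) = 0.017887 = 1.7887%.

1.7887%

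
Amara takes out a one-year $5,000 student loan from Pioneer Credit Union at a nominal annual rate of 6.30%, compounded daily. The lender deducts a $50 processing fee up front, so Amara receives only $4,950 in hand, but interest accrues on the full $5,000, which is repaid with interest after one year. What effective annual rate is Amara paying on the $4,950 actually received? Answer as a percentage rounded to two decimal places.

Amount owed after one year: 5,000 × (1 + 0.0630/365)^365 = 5,000 × 1.065021 = $5,325.11.
Effective rate on net proceeds: 5,325.11 / 4,950 − 1 = 0.075779 = 7.58%.

7.58%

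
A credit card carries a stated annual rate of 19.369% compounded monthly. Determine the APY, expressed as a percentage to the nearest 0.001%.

EAR = (1 + 0.19369/12)^12 − 1.
= 1.211844 − 1 = 21.184%.

21.184%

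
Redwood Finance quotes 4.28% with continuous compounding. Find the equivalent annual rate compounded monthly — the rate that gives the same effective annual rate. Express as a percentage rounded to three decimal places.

4.288%

EAR under continuous compounding: e^0.0428 − 1 = 0.043729.
Solve (1 + r/12)^12 = 1.043729: r/12 = 1.043729^(1/12) − 1 = 0.003573, so r = 0.042876 = 4.288%.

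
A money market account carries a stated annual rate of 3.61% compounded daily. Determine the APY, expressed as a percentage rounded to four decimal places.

3.6758%

EAR = (1 + 0.0361/365)^365 − 1.
= (1 + 0.000099)^365 − 1 = 1.036758 − 1 = 3.6758%.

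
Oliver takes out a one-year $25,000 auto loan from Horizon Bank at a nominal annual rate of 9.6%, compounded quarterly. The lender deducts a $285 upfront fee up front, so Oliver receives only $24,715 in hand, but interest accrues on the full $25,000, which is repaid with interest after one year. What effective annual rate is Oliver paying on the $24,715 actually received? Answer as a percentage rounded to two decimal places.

Amount owed after one year: 25,000 × (1 + 0.096/4)^4 = 25,000 × 1.099512 = $27,487.79.
Effective rate on net proceeds: 27,487.79 / 24,715 − 1 = 0.112191 = 11.22%.

11.22%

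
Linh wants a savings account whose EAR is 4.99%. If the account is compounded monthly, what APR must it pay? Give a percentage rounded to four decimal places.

4.8794%

(1 + r/12)^12 − 1 = 0.0499, so 1 + r/12 = 1.0499^(1/12).
r/12 = 0.004066, so r = 0.048794 = 4.8794%.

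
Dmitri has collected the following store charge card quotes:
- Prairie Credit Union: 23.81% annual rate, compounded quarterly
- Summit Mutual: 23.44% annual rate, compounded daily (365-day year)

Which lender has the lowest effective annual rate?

Prairie Credit Union

Prairie Credit Union: (1 + 0.2381/4)^4 − 1 = 26.022%
Summit Mutual: (1 + 0.2344/365)^365 − 1 = 26.405%
The lowest effective annual rate is Prairie Credit Union at 26.022%.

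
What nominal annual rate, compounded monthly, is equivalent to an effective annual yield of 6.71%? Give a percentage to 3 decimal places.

(1 + r/12)^12 − 1 = 0.0671, so 1 + r/12 = 1.0671^(1/12).
r/12 = 0.005427, so r = 0.065121 = 6.512%.

6.512%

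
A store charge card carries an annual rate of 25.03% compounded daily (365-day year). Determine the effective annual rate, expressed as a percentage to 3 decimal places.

EAR = (1 + 0.2503/365)^365 − 1.
= (1 + 0.000686)^365 − 1 = 1.284301 − 1 = 28.430%.

28.430%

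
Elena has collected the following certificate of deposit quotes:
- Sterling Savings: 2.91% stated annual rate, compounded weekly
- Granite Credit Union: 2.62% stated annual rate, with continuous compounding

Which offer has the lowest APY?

Granite Credit Union

Sterling Savings: (1 + 0.0291/52)^52 − 1 = 2.952%
Granite Credit Union: e^0.0262 − 1 = 2.655%
The lowest effective annual rate is Granite Credit Union at 2.655%.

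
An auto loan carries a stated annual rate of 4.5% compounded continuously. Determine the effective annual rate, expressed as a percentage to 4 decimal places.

4.6028%

With continuous compounding, EAR = e^0.045 − 1.
e^0.045 = 1.046028, so EAR = 0.046028 = 4.6028%.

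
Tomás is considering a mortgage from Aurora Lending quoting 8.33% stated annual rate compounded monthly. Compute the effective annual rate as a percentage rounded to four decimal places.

EAR = (1 + 0.0833/12)^12 − 1.
= 1.086555 − 1 = 8.6555%.

8.6555%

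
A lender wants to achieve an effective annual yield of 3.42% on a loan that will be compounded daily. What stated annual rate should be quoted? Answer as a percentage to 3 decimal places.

(1 + r/365)^365 − 1 = 0.0342, so 1 + r/365 = 1.0342^(1/365).
r/365 = 0.000092, so r = 0.033630 = 3.363%.

3.363%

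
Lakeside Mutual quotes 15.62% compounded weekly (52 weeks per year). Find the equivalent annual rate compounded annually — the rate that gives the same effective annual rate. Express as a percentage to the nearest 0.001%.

EAR = (1 + 0.1562/52)^52 − 1 = 0.168786.
Compounded annually, the equivalent nominal rate is the EAR itself: 16.879%.

16.879%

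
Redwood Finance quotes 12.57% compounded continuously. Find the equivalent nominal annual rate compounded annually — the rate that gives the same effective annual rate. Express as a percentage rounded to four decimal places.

EAR under continuous compounding: e^0.1257 − 1 = 0.133942.
Compounded annually, the equivalent nominal rate is the EAR itself: 13.3942%.

13.3942%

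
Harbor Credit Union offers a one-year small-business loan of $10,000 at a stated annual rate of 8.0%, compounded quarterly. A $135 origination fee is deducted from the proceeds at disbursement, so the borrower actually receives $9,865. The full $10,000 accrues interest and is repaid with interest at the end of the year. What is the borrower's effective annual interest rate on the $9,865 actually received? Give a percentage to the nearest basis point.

9.72%

Amount owed after one year: 10,000 × (1 + 0.080/4)^4 = 10,000 × 1.082432 = $10,824.32.
Effective rate on net proceeds: 10,824.32 / 9,865 − 1 = 0.097245 = 9.72%.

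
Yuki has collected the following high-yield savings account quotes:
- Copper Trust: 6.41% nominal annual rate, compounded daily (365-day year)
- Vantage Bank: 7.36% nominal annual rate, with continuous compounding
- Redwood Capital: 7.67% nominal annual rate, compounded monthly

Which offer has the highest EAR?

Copper Trust: (1 + 0.0641/365)^365 − 1 = 6.619%
Vantage Bank: e^0.0736 − 1 = 7.638%
Redwood Capital: (1 + 0.0767/12)^12 − 1 = 7.945%
The highest effective annual rate is Redwood Capital at 7.945%.

Redwood Capital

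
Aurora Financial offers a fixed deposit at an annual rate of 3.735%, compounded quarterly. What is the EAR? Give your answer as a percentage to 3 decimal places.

EAR = (1 + 0.03735/4)^4 − 1.
= 1.037876 − 1 = 3.788%.

3.788%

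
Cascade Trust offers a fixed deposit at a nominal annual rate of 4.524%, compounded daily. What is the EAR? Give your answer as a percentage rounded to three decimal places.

EAR = (1 + 0.04524/365)^365 − 1.
= 1.046276 − 1 = 4.628%.

4.628%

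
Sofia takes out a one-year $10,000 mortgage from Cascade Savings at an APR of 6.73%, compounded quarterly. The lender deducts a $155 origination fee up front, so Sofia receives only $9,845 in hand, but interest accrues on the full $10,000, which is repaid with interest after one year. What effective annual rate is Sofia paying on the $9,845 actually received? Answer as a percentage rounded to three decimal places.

Amount owed after one year: 10,000 × (1 + 0.0673/4)^4 = 10,000 × 1.069018 = $10,690.18.
Effective rate on net proceeds: 10,690.18 / 9,845 − 1 = 0.085848 = 8.585%.

8.585%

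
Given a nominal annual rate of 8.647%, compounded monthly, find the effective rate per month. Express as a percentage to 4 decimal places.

0.7206%

With a nominal annual rate compounded monthly, the periodic rate is the nominal rate divided by 12.
i = 0.08647 / 12 = 0.0072058 = 0.7206%.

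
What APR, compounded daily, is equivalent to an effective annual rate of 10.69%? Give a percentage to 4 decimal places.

10.1577%

(1 + r/365)^365 − 1 = 0.1069, so 1 + r/365 = 1.1069^(1/365).
r/365 = 0.000278, so r = 0.101577 = 10.1577%.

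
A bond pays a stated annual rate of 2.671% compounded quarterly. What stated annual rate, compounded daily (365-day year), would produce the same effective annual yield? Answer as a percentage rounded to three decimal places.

2.662%

EAR = (1 + 0.02671/4)^4 − 1 = 0.026979.
Solve (1 + r/365)^365 = 1.026979: r/365 = 1.026979^(1/365) − 1 = 0.000073, so r = 0.026622 = 2.662%.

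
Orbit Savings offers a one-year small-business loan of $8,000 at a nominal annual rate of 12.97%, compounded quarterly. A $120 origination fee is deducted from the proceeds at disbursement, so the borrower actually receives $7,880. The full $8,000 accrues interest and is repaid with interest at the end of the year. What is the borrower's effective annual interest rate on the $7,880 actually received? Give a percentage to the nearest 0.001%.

Amount owed after one year: 8,000 × (1 + 0.1297/4)^4 = 8,000 × 1.136146 = $9,089.17.
Effective rate on net proceeds: 9,089.17 / 7,880 − 1 = 0.153447 = 15.345%.

15.345%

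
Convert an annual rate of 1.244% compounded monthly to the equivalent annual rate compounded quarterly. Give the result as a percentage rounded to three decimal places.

EAR = (1 + 0.01244/12)^12 − 1 = 0.012511.
Solve (1 + r/4)^4 = 1.012511: r/4 = 1.012511^(1/4) − 1 = 0.003113, so r = 0.012453 = 1.245%.

1.245%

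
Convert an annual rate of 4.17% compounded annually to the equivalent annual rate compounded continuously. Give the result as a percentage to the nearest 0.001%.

Compounded annually, EAR = nominal = 0.041700.
Equivalent continuous rate: r = ln(1 + 0.041700) = 0.040854 = 4.085%.

4.085%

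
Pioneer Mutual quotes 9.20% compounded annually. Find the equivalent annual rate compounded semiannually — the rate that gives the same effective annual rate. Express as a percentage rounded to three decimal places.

8.998%

Compounded annually, EAR = nominal = 0.092000.
Solve (1 + r/2)^2 = 1.092000: r/2 = 1.092000^(1/2) − 1 = 0.044988, so r = 0.089976 = 8.998%.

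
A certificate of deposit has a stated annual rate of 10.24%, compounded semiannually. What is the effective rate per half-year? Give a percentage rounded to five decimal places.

With a nominal annual rate compounded semiannually, the periodic rate is the nominal rate divided by 2.
i = 0.1024 / 2 = 0.0512000 = 5.12000%.

5.12000%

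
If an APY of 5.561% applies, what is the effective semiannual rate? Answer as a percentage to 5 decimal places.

The per-half-year rate i satisfies (1 + i)^2 = 1 + 0.05561.
i = 1.05561^(1/2) − 1 = 0.0274288 = 2.74288%.

2.74288%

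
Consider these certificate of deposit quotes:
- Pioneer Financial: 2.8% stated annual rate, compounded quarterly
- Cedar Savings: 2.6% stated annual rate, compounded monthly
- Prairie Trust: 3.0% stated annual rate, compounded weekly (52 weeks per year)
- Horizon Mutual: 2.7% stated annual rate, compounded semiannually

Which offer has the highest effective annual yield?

Prairie Trust

Pioneer Financial: (1 + 0.028/4)^4 − 1 = 2.830%
Cedar Savings: (1 + 0.026/12)^12 − 1 = 2.631%
Prairie Trust: (1 + 0.030/52)^52 − 1 = 3.045%
Horizon Mutual: (1 + 0.027/2)^2 − 1 = 2.718%
The highest effective annual rate is Prairie Trust at 3.045%.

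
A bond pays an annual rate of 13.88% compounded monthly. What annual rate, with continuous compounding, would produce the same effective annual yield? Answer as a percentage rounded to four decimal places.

13.8003%

EAR = (1 + 0.1388/12)^12 − 1 = 0.147979.
Equivalent continuous rate: r = ln(1 + 0.147979) = 0.138003 = 13.8003%.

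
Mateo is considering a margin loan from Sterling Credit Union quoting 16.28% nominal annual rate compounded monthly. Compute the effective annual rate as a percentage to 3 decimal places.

17.551%

EAR = (1 + 0.1628/12)^12 − 1.
= (1 + 0.013567)^12 − 1 = 1.175514 − 1 = 17.551%.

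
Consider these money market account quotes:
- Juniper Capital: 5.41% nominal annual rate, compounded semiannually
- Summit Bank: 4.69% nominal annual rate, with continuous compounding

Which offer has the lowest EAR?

Summit Bank

Juniper Capital: (1 + 0.0541/2)^2 − 1 = 5.483%
Summit Bank: e^0.0469 − 1 = 4.802%
The lowest effective annual rate is Summit Bank at 4.802%.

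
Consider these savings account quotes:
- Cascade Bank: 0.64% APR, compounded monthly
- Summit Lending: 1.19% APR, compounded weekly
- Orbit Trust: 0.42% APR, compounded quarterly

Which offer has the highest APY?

Summit Lending

Cascade Bank: (1 + 0.0064/12)^12 − 1 = 0.642%
Summit Lending: (1 + 0.0119/52)^52 − 1 = 1.197%
Orbit Trust: (1 + 0.0042/4)^4 − 1 = 0.421%
The highest effective annual rate is Summit Lending at 1.197%.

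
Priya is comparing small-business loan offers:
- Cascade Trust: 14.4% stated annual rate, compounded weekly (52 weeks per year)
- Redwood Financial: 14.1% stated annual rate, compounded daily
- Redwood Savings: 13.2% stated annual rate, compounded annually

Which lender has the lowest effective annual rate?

Cascade Trust: (1 + 0.144/52)^52 − 1 = 15.465%
Redwood Financial: (1 + 0.141/365)^365 − 1 = 15.139%
Redwood Savings: compounded annually, EAR = 13.200%
The lowest effective annual rate is Redwood Savings at 13.200%.

Redwood Savings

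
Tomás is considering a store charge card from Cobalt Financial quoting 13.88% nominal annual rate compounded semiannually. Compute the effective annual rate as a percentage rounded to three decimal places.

14.362%

EAR = (1 + 0.1388/2)^2 − 1.
= (1 + 0.069400)^2 − 1 = 1.143616 − 1 = 14.362%.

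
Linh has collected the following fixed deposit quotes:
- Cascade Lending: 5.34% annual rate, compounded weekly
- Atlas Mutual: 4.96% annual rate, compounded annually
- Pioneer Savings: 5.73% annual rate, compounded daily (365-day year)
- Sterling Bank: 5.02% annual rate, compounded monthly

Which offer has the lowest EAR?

Cascade Lending: (1 + 0.0534/52)^52 − 1 = 5.482%
Atlas Mutual: compounded annually, EAR = 4.960%
Pioneer Savings: (1 + 0.0573/365)^365 − 1 = 5.897%
Sterling Bank: (1 + 0.0502/12)^12 − 1 = 5.137%
The lowest effective annual rate is Atlas Mutual at 4.960%.

Atlas Mutual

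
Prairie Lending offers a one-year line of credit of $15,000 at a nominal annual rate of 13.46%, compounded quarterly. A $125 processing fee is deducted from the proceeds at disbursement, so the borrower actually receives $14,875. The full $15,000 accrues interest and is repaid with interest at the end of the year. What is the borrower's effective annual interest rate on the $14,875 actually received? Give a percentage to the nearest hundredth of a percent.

15.11%

Amount owed after one year: 15,000 × (1 + 0.1346/4)^4 = 15,000 × 1.141548 = $17,123.21.
Effective rate on net proceeds: 17,123.21 / 14,875 − 1 = 0.151140 = 15.11%.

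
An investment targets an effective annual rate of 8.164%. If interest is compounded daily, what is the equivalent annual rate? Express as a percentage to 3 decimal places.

(1 + r/365)^365 − 1 = 0.08164, so 1 + r/365 = 1.08164^(1/365).
r/365 = 0.000215, so r = 0.078487 = 7.849%.

7.849%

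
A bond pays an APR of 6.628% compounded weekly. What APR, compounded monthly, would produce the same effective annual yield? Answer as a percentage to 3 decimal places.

EAR = (1 + 0.06628/52)^52 − 1 = 0.068481.
Solve (1 + r/12)^12 = 1.068481: r/12 = 1.068481^(1/12) − 1 = 0.005535, so r = 0.066421 = 6.642%.

6.642%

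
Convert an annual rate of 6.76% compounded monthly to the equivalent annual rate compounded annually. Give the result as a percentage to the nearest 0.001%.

6.973%

EAR = (1 + 0.0676/12)^12 − 1 = 0.069734.
Compounded annually, the equivalent nominal rate is the EAR itself: 6.973%.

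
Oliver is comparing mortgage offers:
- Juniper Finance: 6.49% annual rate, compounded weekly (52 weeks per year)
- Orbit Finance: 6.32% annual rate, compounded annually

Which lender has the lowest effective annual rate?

Juniper Finance: (1 + 0.0649/52)^52 − 1 = 6.701%
Orbit Finance: compounded annually, EAR = 6.320%
The lowest effective annual rate is Orbit Finance at 6.320%.

Orbit Finance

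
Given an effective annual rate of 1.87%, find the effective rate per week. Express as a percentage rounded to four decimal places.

The per-week rate i satisfies (1 + i)^52 = 1 + 0.0187.
i = 1.0187^(1/52) − 1 = 0.0003564 = 0.0356%.

0.0356%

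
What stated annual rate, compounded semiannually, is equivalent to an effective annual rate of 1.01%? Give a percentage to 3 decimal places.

(1 + r/2)^2 − 1 = 0.0101, so 1 + r/2 = 1.0101^(1/2).
r/2 = 0.005037, so r = 0.010075 = 1.007%.

1.007%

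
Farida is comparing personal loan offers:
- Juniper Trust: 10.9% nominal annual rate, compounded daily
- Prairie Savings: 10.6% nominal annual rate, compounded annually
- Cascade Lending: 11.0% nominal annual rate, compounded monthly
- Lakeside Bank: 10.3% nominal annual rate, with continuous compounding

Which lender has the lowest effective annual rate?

Juniper Trust: (1 + 0.109/365)^365 − 1 = 11.514%
Prairie Savings: compounded annually, EAR = 10.600%
Cascade Lending: (1 + 0.110/12)^12 − 1 = 11.572%
Lakeside Bank: e^0.103 − 1 = 10.849%
The lowest effective annual rate is Prairie Savings at 10.600%.

Prairie Savings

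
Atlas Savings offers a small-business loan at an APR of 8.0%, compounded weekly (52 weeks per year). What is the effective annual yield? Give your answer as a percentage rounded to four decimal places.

EAR = (1 + 0.080/52)^52 − 1.
= (1 + 0.001538)^52 − 1 = 1.083220 − 1 = 8.3220%.

8.3220%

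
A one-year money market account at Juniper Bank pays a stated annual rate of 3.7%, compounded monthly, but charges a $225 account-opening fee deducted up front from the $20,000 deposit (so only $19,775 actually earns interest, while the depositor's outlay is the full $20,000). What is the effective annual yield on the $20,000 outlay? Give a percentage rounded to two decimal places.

Value after one year: 19,775 × (1 + 0.037/12)^12 = 19,775 × 1.037634 = $20,519.21.
Effective yield on the $20,000 outlay: 20,519.21 / 20,000 − 1 = 0.025961 = 2.60%.

2.60%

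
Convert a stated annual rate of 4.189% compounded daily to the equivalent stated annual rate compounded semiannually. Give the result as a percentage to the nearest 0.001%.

EAR = (1 + 0.04189/365)^365 − 1 = 0.042777.
Solve (1 + r/2)^2 = 1.042777: r/2 = 1.042777^(1/2) − 1 = 0.021165, so r = 0.042329 = 4.233%.

4.233%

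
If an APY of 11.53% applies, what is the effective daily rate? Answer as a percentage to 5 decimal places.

0.02990%

The per-day rate i satisfies (1 + i)^365 = 1 + 0.1153.
i = 1.1153^(1/365) − 1 = 0.0002990 = 0.02990%.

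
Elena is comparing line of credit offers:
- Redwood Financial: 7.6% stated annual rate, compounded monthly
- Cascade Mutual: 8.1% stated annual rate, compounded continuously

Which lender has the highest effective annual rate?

Redwood Financial: (1 + 0.076/12)^12 − 1 = 7.870%
Cascade Mutual: e^0.081 − 1 = 8.437%
The highest effective annual rate is Cascade Mutual at 8.437%.

Cascade Mutual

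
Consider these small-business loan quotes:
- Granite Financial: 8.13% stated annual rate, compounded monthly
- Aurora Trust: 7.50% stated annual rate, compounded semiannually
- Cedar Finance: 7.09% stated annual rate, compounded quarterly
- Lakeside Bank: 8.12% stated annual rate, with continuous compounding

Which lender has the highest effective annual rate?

Lakeside Bank

Granite Financial: (1 + 0.0813/12)^12 − 1 = 8.440%
Aurora Trust: (1 + 0.0750/2)^2 − 1 = 7.641%
Cedar Finance: (1 + 0.0709/4)^4 − 1 = 7.281%
Lakeside Bank: e^0.0812 − 1 = 8.459%
The highest effective annual rate is Lakeside Bank at 8.459%.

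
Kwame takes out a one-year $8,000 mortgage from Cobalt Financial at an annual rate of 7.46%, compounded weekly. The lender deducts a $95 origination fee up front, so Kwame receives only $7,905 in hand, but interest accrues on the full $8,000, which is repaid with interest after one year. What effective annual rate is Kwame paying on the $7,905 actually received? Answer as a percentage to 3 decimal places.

Amount owed after one year: 8,000 × (1 + 0.0746/52)^52 = 8,000 × 1.077395 = $8,619.16.
Effective rate on net proceeds: 8,619.16 / 7,905 − 1 = 0.090343 = 9.034%.

9.034%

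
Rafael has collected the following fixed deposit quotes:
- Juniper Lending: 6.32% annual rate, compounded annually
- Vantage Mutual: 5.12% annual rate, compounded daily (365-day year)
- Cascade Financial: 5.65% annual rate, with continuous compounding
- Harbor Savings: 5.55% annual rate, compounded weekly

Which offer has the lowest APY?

Juniper Lending: compounded annually, EAR = 6.320%
Vantage Mutual: (1 + 0.0512/365)^365 − 1 = 5.253%
Cascade Financial: e^0.0565 − 1 = 5.813%
Harbor Savings: (1 + 0.0555/52)^52 − 1 = 5.704%
The lowest effective annual rate is Vantage Mutual at 5.253%.

Vantage Mutual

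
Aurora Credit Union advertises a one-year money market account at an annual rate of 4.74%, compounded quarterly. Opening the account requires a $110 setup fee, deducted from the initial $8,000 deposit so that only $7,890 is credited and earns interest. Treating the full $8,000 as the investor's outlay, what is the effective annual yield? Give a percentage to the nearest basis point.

3.38%

Value after one year: 7,890 × (1 + 0.0474/4)^4 = 7,890 × 1.048249 = $8,270.69.
Effective yield on the $8,000 outlay: 8,270.69 / 8,000 − 1 = 0.033836 = 3.38%.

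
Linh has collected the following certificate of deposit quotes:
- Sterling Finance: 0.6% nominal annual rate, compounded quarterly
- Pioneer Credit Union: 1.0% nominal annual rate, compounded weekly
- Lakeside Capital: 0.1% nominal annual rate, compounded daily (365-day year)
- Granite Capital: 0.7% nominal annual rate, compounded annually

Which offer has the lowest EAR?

Sterling Finance: (1 + 0.006/4)^4 − 1 = 0.601%
Pioneer Credit Union: (1 + 0.010/52)^52 − 1 = 1.005%
Lakeside Capital: (1 + 0.001/365)^365 − 1 = 0.100%
Granite Capital: compounded annually, EAR = 0.700%
The lowest effective annual rate is Lakeside Capital at 0.100%.

Lakeside Capital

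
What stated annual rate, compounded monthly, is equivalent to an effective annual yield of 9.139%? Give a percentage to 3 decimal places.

8.777%

(1 + r/12)^12 − 1 = 0.09139, so 1 + r/12 = 1.09139^(1/12).
r/12 = 0.007314, so r = 0.087772 = 8.777%.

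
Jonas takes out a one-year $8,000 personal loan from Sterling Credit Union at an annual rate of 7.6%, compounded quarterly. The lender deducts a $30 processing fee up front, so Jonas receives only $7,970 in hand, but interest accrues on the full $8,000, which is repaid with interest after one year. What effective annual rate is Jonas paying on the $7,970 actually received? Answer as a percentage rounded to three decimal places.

8.225%

Amount owed after one year: 8,000 × (1 + 0.076/4)^4 = 8,000 × 1.078194 = $8,625.55.
Effective rate on net proceeds: 8,625.55 / 7,970 − 1 = 0.082252 = 8.225%.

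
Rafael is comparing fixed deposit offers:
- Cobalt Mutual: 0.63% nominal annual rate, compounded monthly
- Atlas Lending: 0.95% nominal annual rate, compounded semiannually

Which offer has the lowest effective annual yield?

Cobalt Mutual: (1 + 0.0063/12)^12 − 1 = 0.632%
Atlas Lending: (1 + 0.0095/2)^2 − 1 = 0.952%
The lowest effective annual rate is Cobalt Mutual at 0.632%.

Cobalt Mutual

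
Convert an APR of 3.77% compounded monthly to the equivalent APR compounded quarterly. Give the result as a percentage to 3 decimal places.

3.782%

EAR = (1 + 0.0377/12)^12 − 1 = 0.038358.
Solve (1 + r/4)^4 = 1.038358: r/4 = 1.038358^(1/4) − 1 = 0.009455, so r = 0.037819 = 3.782%.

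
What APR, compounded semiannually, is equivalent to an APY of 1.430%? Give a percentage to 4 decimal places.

(1 + r/2)^2 − 1 = 0.01430, so 1 + r/2 = 1.01430^(1/2).
r/2 = 0.007125, so r = 0.014249 = 1.4249%.

1.4249%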